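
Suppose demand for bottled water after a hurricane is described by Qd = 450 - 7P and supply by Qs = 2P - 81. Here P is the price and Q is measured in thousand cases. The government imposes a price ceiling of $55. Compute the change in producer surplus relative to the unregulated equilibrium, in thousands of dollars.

Equilibrium: 450 - 7P = 2P - 81, so 531 = 9P and P* = 59, Q* = 37.
The ceiling of 55 is below the equilibrium price 59, so it binds.
At P = 55: Qd = 450 - 7·55 = 65 and Qs = 2·55 - 81 = 29.
Producer surplus without the control is ½ · (59 - 40.5) · 37 = 342.25.
With the ceiling, producers sell 29 units at 55, so PS = ½ · (55 - 40.5) · 29 = 210.25.
Change in producer surplus = 210.25 - 342.25 = -132.

-132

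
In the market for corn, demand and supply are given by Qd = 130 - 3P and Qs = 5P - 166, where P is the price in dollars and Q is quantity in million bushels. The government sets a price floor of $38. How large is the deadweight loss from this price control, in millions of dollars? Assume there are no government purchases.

In a free market, 130 - 3P = 5P - 166 gives the equilibrium P* = 37, Q* = 19.
Since 38 > 37, the floor is binding.
At P = 38: Qd = 130 - 3·38 = 16 and Qs = 5·38 - 166 = 24.
Quantity traded falls to 16. At Q = 16 the demand price is (130 - 16)/3 = 38 and the supply price is (166 + 16)/5 = 36.4.
Deadweight loss = ½ · (38 - 36.4) · (19 - 16) = ½ · 1.6 · 3 = 2.4.

2.4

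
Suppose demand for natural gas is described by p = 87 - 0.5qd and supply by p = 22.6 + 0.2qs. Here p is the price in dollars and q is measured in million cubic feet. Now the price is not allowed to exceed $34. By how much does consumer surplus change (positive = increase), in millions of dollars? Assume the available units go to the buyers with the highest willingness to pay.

Rearranging demand gives qd = 174 - 2p; rearranging supply gives qs = 5p - 113. Without the control the market clears where 174 - 2p = 5p - 113, i.e. p* = 41 and q* = 92.
Since 34 < 41, the ceiling is binding.
At p = 34: qd = 174 - 2·34 = 106 and qs = 5·34 - 113 = 57.
Consumer surplus without the control is ½ · (87 - 41) · 92 = 2116.
With the ceiling, 57 units are sold at 34 (assume they go to the highest-value buyers). The demand price at q = 57 is 58.5, so CS = ½ · [(87 - 34) + (58.5 - 34)] · 57 = 2208.75.
Change in consumer surplus = 2208.75 - 2116 = 92.75.

92.75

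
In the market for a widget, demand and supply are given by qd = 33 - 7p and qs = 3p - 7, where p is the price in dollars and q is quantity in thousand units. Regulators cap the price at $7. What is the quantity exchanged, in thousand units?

Without the control the market clears where 33 - 7p = 3p - 7, i.e. p* = 4 and q* = 5.
The ceiling of 7 is above the equilibrium price 4, so it is not binding; the market clears at p* = 4, q* = 5.

5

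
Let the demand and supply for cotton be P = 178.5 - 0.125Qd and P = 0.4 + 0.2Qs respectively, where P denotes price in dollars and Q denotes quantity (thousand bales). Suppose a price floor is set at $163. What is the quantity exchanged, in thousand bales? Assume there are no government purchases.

124

Rearranging demand gives Qd = 1428 - 8P; rearranging supply gives Qs = 5P - 2. In a free market, 1428 - 8P = 5P - 2 gives the equilibrium P* = 110, Q* = 548.
The floor of 163 is above the equilibrium price 110, so it binds.
At P = 163: Qd = 1428 - 8·163 = 124 and Qs = 5·163 - 2 = 813.
The quantity actually transacted is the short side, demand: 124.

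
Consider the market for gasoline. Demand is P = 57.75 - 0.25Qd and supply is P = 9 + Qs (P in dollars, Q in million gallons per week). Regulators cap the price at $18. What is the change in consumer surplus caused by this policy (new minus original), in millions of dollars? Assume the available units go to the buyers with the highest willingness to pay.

157.5

Rearranging demand gives Qd = 231 - 4P; rearranging supply gives Qs = P - 9. Setting quantity demanded equal to quantity supplied, 231 - 4P = P - 9, gives P* = 48 and Q* = 39.
The ceiling of 18 is below the equilibrium price 48, so it binds.
At P = 18: Qd = 231 - 4·18 = 159 and Qs = 18 - 9 = 9.
Consumer surplus without the control is ½ · (57.75 - 48) · 39 = 190.125.
With the ceiling, 9 units are sold at 18 (assume they go to the highest-value buyers). The demand price at Q = 9 is 55.5, so CS = ½ · [(57.75 - 18) + (55.5 - 18)] · 9 = 347.625.
Change in consumer surplus = 347.625 - 190.125 = 157.5.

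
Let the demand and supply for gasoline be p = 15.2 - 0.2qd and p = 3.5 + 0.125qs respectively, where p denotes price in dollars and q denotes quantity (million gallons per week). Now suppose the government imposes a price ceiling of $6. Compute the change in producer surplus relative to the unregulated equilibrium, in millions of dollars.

Rearranging demand gives qd = 76 - 5p; rearranging supply gives qs = 8p - 28. Setting quantity demanded equal to quantity supplied, 76 - 5p = 8p - 28, gives p* = 8 and q* = 36.
Because the ceiling (6) lies below the market-clearing price, it is binding.
At p = 6: qd = 76 - 5·6 = 46 and qs = 8·6 - 28 = 20.
Producer surplus without the control is ½ · (8 - 3.5) · 36 = 81.
With the ceiling, producers sell 20 units at 6, so PS = ½ · (6 - 3.5) · 20 = 25.
Change in producer surplus = 25 - 81 = -56.

-56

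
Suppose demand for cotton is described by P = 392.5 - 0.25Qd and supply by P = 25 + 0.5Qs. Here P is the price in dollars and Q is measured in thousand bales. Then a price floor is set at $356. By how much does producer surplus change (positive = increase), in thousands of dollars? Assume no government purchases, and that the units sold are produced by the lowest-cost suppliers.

Rearranging demand gives Qd = 1570 - 4P; rearranging supply gives Qs = 2P - 50. Without the control the market clears where 1570 - 4P = 2P - 50, i.e. P* = 270 and Q* = 490.
Because the floor (356) lies above the market-clearing price, it is binding.
At P = 356: Qd = 1570 - 4·356 = 146 and Qs = 2·356 - 50 = 662.
Producer surplus without the control is ½ · (270 - 25) · 490 = 60025.
With the floor, 146 units are sold at 356. The supply price at Q = 146 is 98, so PS = ½ · [(356 - 25) + (356 - 98)] · 146 = 42997.
Change in producer surplus = 42997 - 60025 = -17028.

-17028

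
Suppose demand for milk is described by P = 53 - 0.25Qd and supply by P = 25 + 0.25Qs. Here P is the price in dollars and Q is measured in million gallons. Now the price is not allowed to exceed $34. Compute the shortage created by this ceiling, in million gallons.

Rearranging demand gives Qd = 212 - 4P; rearranging supply gives Qs = 4P - 100. Equilibrium: 212 - 4P = 4P - 100, so 312 = 8P and P* = 39, Q* = 56.
The ceiling of 34 is below the equilibrium price 39, so it binds.
At P = 34: Qd = 212 - 4·34 = 76 and Qs = 4·34 - 100 = 36.
Shortage = Qd - Qs = 76 - 36 = 40.

40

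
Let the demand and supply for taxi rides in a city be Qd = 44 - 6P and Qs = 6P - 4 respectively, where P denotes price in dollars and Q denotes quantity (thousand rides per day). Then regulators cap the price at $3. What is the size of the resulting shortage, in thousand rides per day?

In a free market, 44 - 6P = 6P - 4 gives the equilibrium P* = 4, Q* = 20.
Since 3 < 4, the ceiling is binding.
At P = 3: Qd = 44 - 6·3 = 26 and Qs = 6·3 - 4 = 14.
Shortage = Qd - Qs = 26 - 14 = 12.

12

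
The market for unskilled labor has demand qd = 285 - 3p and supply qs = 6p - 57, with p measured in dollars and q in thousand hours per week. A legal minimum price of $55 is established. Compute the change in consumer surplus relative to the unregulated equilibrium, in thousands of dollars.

-2473.5

In a free market, 285 - 3p = 6p - 57 gives the equilibrium p* = 38, q* = 171.
Because the floor (55) lies above the market-clearing price, it is binding.
At p = 55: qd = 285 - 3·55 = 120 and qs = 6·55 - 57 = 273.
Consumer surplus without the control is ½ · (95 - 38) · 171 = 4873.5.
With the floor, consumers buy 120 units at 55, so CS = ½ · (95 - 55) · 120 = 2400.
Change in consumer surplus = 2400 - 4873.5 = -2473.5.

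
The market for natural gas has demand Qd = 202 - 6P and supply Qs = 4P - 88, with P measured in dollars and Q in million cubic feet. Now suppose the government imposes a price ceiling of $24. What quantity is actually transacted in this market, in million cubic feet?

Setting quantity demanded equal to quantity supplied, 202 - 6P = 4P - 88, gives P* = 29 and Q* = 28.
Since 24 < 29, the ceiling is binding.
At P = 24: Qd = 202 - 6·24 = 58 and Qs = 4·24 - 88 = 8.
The quantity actually transacted is the short side, supply: 8.

8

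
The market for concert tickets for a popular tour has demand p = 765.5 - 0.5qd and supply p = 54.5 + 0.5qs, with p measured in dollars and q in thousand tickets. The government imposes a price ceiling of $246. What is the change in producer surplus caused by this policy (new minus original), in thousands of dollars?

-89708

Rearranging demand gives qd = 1531 - 2p; rearranging supply gives qs = 2p - 109. Without the control the market clears where 1531 - 2p = 2p - 109, i.e. p* = 410 and q* = 711.
Because the ceiling (246) lies below the market-clearing price, it is binding.
At p = 246: qd = 1531 - 2·246 = 1039 and qs = 2·246 - 109 = 383.
Producer surplus without the control is ½ · (410 - 54.5) · 711 = 126380.25.
With the ceiling, producers sell 383 units at 246, so PS = ½ · (246 - 54.5) · 383 = 36672.25.
Change in producer surplus = 36672.25 - 126380.25 = -89708.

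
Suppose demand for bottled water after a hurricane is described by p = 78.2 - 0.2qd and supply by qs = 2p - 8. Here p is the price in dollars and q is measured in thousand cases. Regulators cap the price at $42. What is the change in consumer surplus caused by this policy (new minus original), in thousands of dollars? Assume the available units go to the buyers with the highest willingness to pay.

1050

Rearranging demand gives qd = 391 - 5p. Without the control the market clears where 391 - 5p = 2p - 8, i.e. p* = 57 and q* = 106.
Because the ceiling (42) lies below the market-clearing price, it is binding.
At p = 42: qd = 391 - 5·42 = 181 and qs = 2·42 - 8 = 76.
Consumer surplus without the control is ½ · (78.2 - 57) · 106 = 1123.6.
With the ceiling, 76 units are sold at 42 (assume they go to the highest-value buyers). The demand price at q = 76 is 63, so CS = ½ · [(78.2 - 42) + (63 - 42)] · 76 = 2173.6.
Change in consumer surplus = 2173.6 - 1123.6 = 1050.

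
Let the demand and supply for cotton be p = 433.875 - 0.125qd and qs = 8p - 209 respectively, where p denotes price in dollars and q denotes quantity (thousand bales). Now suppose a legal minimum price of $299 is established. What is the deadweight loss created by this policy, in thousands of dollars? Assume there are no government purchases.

Rearranging demand gives qd = 3471 - 8p. Without the control the market clears where 3471 - 8p = 8p - 209, i.e. p* = 230 and q* = 1631.
Because the floor (299) lies above the market-clearing price, it is binding.
At p = 299: qd = 3471 - 8·299 = 1079 and qs = 8·299 - 209 = 2183.
Quantity traded falls to 1079. At q = 1079 the demand price is (3471 - 1079)/8 = 299 and the supply price is (209 + 1079)/8 = 161.
Deadweight loss = ½ · (299 - 161) · (1631 - 1079) = ½ · 138 · 552 = 38088.

38088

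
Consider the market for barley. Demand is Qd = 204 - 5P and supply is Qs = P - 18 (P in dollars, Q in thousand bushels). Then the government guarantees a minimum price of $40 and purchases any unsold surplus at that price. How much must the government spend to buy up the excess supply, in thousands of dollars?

Without the control the market clears where 204 - 5P = P - 18, i.e. P* = 37 and Q* = 19.
Since 40 > 37, the floor is binding.
At P = 40: Qd = 204 - 5·40 = 4 and Qs = 40 - 18 = 22.
Surplus = Qs - Qd = 18.
Government expenditure = surplus × support price = 18 × 40 = 720.

720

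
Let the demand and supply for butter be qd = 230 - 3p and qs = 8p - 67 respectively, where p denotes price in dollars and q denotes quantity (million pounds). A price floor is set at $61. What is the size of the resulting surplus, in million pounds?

374

Equilibrium: 230 - 3p = 8p - 67, so 297 = 11p and p* = 27, q* = 149.
Because the floor (61) lies above the market-clearing price, it is binding.
At p = 61: qd = 230 - 3·61 = 47 and qs = 8·61 - 67 = 421.
Surplus = qs - qd = 421 - 47 = 374.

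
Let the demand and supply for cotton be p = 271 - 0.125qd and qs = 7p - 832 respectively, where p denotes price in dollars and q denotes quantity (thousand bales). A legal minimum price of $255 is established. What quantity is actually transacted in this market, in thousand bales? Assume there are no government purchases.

Rearranging demand gives qd = 2168 - 8p. Without the control the market clears where 2168 - 8p = 7p - 832, i.e. p* = 200 and q* = 568.
Because the floor (255) lies above the market-clearing price, it is binding.
At p = 255: qd = 2168 - 8·255 = 128 and qs = 7·255 - 832 = 953.
The quantity actually transacted is the short side, demand: 128.

128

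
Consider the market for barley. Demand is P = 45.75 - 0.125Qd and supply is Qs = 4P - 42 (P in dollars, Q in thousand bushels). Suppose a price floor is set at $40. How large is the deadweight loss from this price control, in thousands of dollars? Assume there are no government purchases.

432

Rearranging demand gives Qd = 366 - 8P. Without the control the market clears where 366 - 8P = 4P - 42, i.e. P* = 34 and Q* = 94.
The floor of 40 is above the equilibrium price 34, so it binds.
At P = 40: Qd = 366 - 8·40 = 46 and Qs = 4·40 - 42 = 118.
Quantity traded falls to 46. At Q = 46 the demand price is (366 - 46)/8 = 40 and the supply price is (42 + 46)/4 = 22.
Deadweight loss = ½ · (40 - 22) · (94 - 46) = ½ · 18 · 48 = 432.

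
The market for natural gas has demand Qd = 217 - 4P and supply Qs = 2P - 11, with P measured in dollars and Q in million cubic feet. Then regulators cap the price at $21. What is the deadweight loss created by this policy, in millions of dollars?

433.5

Equilibrium: 217 - 4P = 2P - 11, so 228 = 6P and P* = 38, Q* = 65.
The ceiling of 21 is below the equilibrium price 38, so it binds.
At P = 21: Qd = 217 - 4·21 = 133 and Qs = 2·21 - 11 = 31.
Quantity traded falls to 31. At Q = 31 the demand price is (217 - 31)/4 = 46.5 and the supply price is (11 + 31)/2 = 21.
Deadweight loss = ½ · (46.5 - 21) · (65 - 31) = ½ · 25.5 · 34 = 433.5.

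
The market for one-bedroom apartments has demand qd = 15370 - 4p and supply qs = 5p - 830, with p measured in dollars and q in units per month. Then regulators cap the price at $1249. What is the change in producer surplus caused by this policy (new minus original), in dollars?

-3742667.5

Without the control the market clears where 15370 - 4p = 5p - 830, i.e. p* = 1800 and q* = 8170.
Because the ceiling (1249) lies below the market-clearing price, it is binding.
At p = 1249: qd = 15370 - 4·1249 = 10374 and qs = 5·1249 - 830 = 5415.
Producer surplus without the control is ½ · (1800 - 166) · 8170 = 6674890.
With the ceiling, producers sell 5415 units at 1249, so PS = ½ · (1249 - 166) · 5415 = 2932222.5.
Change in producer surplus = 2932222.5 - 6674890 = -3742667.5.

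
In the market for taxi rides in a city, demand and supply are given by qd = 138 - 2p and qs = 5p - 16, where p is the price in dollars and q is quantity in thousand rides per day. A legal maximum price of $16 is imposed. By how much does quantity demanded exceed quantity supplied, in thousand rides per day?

Setting quantity demanded equal to quantity supplied, 138 - 2p = 5p - 16, gives p* = 22 and q* = 94.
Because the ceiling (16) lies below the market-clearing price, it is binding.
At p = 16: qd = 138 - 2·16 = 106 and qs = 5·16 - 16 = 64.
Shortage = qd - qs = 106 - 64 = 42.

42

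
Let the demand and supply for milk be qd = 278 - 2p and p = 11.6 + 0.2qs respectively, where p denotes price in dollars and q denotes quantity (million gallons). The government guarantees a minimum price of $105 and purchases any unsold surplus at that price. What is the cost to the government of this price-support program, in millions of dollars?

Rearranging supply gives qs = 5p - 58. Without the control the market clears where 278 - 2p = 5p - 58, i.e. p* = 48 and q* = 182.
Because the floor (105) lies above the market-clearing price, it is binding.
At p = 105: qd = 278 - 2·105 = 68 and qs = 5·105 - 58 = 467.
Surplus = qs - qd = 399.
Government expenditure = surplus × support price = 399 × 105 = 41895.

41895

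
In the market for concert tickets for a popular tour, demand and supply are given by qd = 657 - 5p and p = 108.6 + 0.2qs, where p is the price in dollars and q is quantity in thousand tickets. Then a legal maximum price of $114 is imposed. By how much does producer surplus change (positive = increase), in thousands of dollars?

Rearranging supply gives qs = 5p - 543. In a free market, 657 - 5p = 5p - 543 gives the equilibrium p* = 120, q* = 57.
Since 114 < 120, the ceiling is binding.
At p = 114: qd = 657 - 5·114 = 87 and qs = 5·114 - 543 = 27.
Producer surplus without the control is ½ · (120 - 108.6) · 57 = 324.9.
With the ceiling, producers sell 27 units at 114, so PS = ½ · (114 - 108.6) · 27 = 72.9.
Change in producer surplus = 72.9 - 324.9 = -252.

-252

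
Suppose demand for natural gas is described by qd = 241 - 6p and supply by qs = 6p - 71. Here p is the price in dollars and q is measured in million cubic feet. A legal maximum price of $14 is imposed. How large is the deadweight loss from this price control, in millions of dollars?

864

Setting quantity demanded equal to quantity supplied, 241 - 6p = 6p - 71, gives p* = 26 and q* = 85.
Because the ceiling (14) lies below the market-clearing price, it is binding.
At p = 14: qd = 241 - 6·14 = 157 and qs = 6·14 - 71 = 13.
Quantity traded falls to 13. At q = 13 the demand price is (241 - 13)/6 = 38 and the supply price is (71 + 13)/6 = 14.
Deadweight loss = ½ · (38 - 14) · (85 - 13) = ½ · 24 · 72 = 864.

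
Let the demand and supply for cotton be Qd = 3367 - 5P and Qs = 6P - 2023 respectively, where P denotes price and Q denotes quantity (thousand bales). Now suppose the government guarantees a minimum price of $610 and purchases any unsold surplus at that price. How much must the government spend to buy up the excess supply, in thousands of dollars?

805200

In a free market, 3367 - 5P = 6P - 2023 gives the equilibrium P* = 490, Q* = 917.
The floor of 610 is above the equilibrium price 490, so it binds.
At P = 610: Qd = 3367 - 5·610 = 317 and Qs = 6·610 - 2023 = 1637.
Surplus = Qs - Qd = 1320.
Government expenditure = surplus × support price = 1320 × 610 = 805200.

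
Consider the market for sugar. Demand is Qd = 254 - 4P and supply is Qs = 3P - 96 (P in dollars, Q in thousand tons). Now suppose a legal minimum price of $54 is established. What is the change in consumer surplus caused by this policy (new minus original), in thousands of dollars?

Setting quantity demanded equal to quantity supplied, 254 - 4P = 3P - 96, gives P* = 50 and Q* = 54.
Because the floor (54) lies above the market-clearing price, it is binding.
At P = 54: Qd = 254 - 4·54 = 38 and Qs = 3·54 - 96 = 66.
Consumer surplus without the control is ½ · (63.5 - 50) · 54 = 364.5.
With the floor, consumers buy 38 units at 54, so CS = ½ · (63.5 - 54) · 38 = 180.5.
Change in consumer surplus = 180.5 - 364.5 = -184.

-184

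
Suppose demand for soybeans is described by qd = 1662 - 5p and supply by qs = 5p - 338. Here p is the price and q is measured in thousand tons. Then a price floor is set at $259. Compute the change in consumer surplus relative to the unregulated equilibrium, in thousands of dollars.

Setting quantity demanded equal to quantity supplied, 1662 - 5p = 5p - 338, gives p* = 200 and q* = 662.
Because the floor (259) lies above the market-clearing price, it is binding.
At p = 259: qd = 1662 - 5·259 = 367 and qs = 5·259 - 338 = 957.
Consumer surplus without the control is ½ · (332.4 - 200) · 662 = 43824.4.
With the floor, consumers buy 367 units at 259, so CS = ½ · (332.4 - 259) · 367 = 13468.9.
Change in consumer surplus = 13468.9 - 43824.4 = -30355.5.

-30355.5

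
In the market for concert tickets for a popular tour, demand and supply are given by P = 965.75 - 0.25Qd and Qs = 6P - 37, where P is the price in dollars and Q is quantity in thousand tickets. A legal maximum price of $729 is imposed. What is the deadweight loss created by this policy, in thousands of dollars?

Rearranging demand gives Qd = 3863 - 4P. Equilibrium: 3863 - 4P = 6P - 37, so 3900 = 10P and P* = 390, Q* = 2303.
The ceiling of 729 is above the equilibrium price 390, so it is not binding; the market clears at P* = 390, Q* = 2303.
Since the control does not bind, no trades are prevented and deadweight loss is zero.

0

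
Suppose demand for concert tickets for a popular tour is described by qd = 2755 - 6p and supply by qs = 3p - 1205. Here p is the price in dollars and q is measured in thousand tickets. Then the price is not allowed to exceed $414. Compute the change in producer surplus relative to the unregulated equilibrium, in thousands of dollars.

In a free market, 2755 - 6p = 3p - 1205 gives the equilibrium p* = 440, q* = 115.
Because the ceiling (414) lies below the market-clearing price, it is binding.
At p = 414: qd = 2755 - 6·414 = 271 and qs = 3·414 - 1205 = 37.
Producer surplus without the control is ½ · (440 - 1205/3) · 115 = 13225/6.
With the ceiling, producers sell 37 units at 414, so PS = ½ · (414 - 1205/3) · 37 = 1369/6.
Change in producer surplus = 1369/6 - 13225/6 = -1976.

-1976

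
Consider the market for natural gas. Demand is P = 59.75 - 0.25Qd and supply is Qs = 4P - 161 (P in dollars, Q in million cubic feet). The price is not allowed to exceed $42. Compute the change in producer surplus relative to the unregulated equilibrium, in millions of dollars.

Rearranging demand gives Qd = 239 - 4P. In a free market, 239 - 4P = 4P - 161 gives the equilibrium P* = 50, Q* = 39.
Because the ceiling (42) lies below the market-clearing price, it is binding.
At P = 42: Qd = 239 - 4·42 = 71 and Qs = 4·42 - 161 = 7.
Producer surplus without the control is ½ · (50 - 40.25) · 39 = 190.125.
With the ceiling, producers sell 7 units at 42, so PS = ½ · (42 - 40.25) · 7 = 6.125.
Change in producer surplus = 6.125 - 190.125 = -184.

-184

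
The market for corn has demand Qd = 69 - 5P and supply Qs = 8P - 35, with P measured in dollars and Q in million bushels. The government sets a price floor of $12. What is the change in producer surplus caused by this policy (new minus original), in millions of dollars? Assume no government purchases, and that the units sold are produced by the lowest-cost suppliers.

Setting quantity demanded equal to quantity supplied, 69 - 5P = 8P - 35, gives P* = 8 and Q* = 29.
Since 12 > 8, the floor is binding.
At P = 12: Qd = 69 - 5·12 = 9 and Qs = 8·12 - 35 = 61.
Producer surplus without the control is ½ · (8 - 4.375) · 29 = 52.5625.
With the floor, 9 units are sold at 12. The supply price at Q = 9 is 5.5, so PS = ½ · [(12 - 4.375) + (12 - 5.5)] · 9 = 63.5625.
Change in producer surplus = 63.5625 - 52.5625 = 11.

11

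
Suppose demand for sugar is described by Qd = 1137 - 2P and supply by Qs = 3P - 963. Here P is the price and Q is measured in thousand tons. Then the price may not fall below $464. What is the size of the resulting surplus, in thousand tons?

220

In a free market, 1137 - 2P = 3P - 963 gives the equilibrium P* = 420, Q* = 297.
Since 464 > 420, the floor is binding.
At P = 464: Qd = 1137 - 2·464 = 209 and Qs = 3·464 - 963 = 429.
Surplus = Qs - Qd = 429 - 209 = 220.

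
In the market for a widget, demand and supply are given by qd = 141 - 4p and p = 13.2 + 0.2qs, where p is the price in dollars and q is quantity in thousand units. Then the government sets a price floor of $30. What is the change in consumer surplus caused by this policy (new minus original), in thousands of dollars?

Rearranging supply gives qs = 5p - 66. Without the control the market clears where 141 - 4p = 5p - 66, i.e. p* = 23 and q* = 49.
The floor of 30 is above the equilibrium price 23, so it binds.
At p = 30: qd = 141 - 4·30 = 21 and qs = 5·30 - 66 = 84.
Consumer surplus without the control is ½ · (35.25 - 23) · 49 = 300.125.
With the floor, consumers buy 21 units at 30, so CS = ½ · (35.25 - 30) · 21 = 55.125.
Change in consumer surplus = 55.125 - 300.125 = -245.

-245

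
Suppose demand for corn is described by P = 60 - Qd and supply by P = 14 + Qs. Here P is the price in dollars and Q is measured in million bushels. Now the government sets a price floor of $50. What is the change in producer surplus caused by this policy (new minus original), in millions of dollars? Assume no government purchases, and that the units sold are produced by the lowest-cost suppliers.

45.5

Rearranging demand gives Qd = 60 - P; rearranging supply gives Qs = P - 14. Without the control the market clears where 60 - P = P - 14, i.e. P* = 37 and Q* = 23.
Since 50 > 37, the floor is binding.
At P = 50: Qd = 60 - 50 = 10 and Qs = 50 - 14 = 36.
Producer surplus without the control is ½ · (37 - 14) · 23 = 264.5.
With the floor, 10 units are sold at 50. The supply price at Q = 10 is 24, so PS = ½ · [(50 - 14) + (50 - 24)] · 10 = 310.
Change in producer surplus = 310 - 264.5 = 45.5.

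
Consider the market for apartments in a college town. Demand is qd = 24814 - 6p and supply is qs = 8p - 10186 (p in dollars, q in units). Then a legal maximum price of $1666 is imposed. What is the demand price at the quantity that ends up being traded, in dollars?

Setting quantity demanded equal to quantity supplied, 24814 - 6p = 8p - 10186, gives p* = 2500 and q* = 9814.
Since 1666 < 2500, the ceiling is binding.
At p = 1666: qd = 24814 - 6·1666 = 14818 and qs = 8·1666 - 10186 = 3142.
Only 3142 units reach the market. On the demand curve, the marginal buyer's willingness to pay at q = 3142 is (24814 - 3142)/6 = 3612.

3612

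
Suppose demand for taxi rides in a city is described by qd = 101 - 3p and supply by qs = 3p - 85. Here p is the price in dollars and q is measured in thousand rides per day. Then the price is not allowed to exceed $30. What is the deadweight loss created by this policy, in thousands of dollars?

Equilibrium: 101 - 3p = 3p - 85, so 186 = 6p and p* = 31, q* = 8.
Since 30 < 31, the ceiling is binding.
At p = 30: qd = 101 - 3·30 = 11 and qs = 3·30 - 85 = 5.
Quantity traded falls to 5. At q = 5 the demand price is (101 - 5)/3 = 32 and the supply price is (85 + 5)/3 = 30.
Deadweight loss = ½ · (32 - 30) · (8 - 5) = ½ · 2 · 3 = 3.

3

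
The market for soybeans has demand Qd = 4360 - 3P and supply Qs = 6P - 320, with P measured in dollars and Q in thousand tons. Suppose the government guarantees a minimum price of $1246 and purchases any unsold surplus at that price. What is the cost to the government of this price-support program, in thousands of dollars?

Without the control the market clears where 4360 - 3P = 6P - 320, i.e. P* = 520 and Q* = 2800.
Since 1246 > 520, the floor is binding.
At P = 1246: Qd = 4360 - 3·1246 = 622 and Qs = 6·1246 - 320 = 7156.
Surplus = Qs - Qd = 6534.
Government expenditure = surplus × support price = 6534 × 1246 = 8141364.

8141364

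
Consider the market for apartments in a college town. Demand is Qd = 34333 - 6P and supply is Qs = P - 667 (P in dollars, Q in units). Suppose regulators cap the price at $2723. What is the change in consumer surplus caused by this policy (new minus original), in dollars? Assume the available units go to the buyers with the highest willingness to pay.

In a free market, 34333 - 6P = P - 667 gives the equilibrium P* = 5000, Q* = 4333.
Because the ceiling (2723) lies below the market-clearing price, it is binding.
At P = 2723: Qd = 34333 - 6·2723 = 17995 and Qs = 2723 - 667 = 2056.
Consumer surplus without the control is ½ · (34333/6 - 5000) · 4333 = 18774889/12.
With the ceiling, 2056 units are sold at 2723 (assume they go to the highest-value buyers). The demand price at Q = 2056 is 5379.5, so CS = ½ · [(34333/6 - 2723) + (5379.5 - 2723)] · 2056 = 17442076/3.
Change in consumer surplus = 17442076/3 - 18774889/12 = 4249451.25.

4249451.25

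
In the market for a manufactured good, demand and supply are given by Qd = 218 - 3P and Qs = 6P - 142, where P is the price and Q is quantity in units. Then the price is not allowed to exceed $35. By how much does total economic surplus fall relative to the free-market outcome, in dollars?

Without the control the market clears where 218 - 3P = 6P - 142, i.e. P* = 40 and Q* = 98.
Because the ceiling (35) lies below the market-clearing price, it is binding.
At P = 35: Qd = 218 - 3·35 = 113 and Qs = 6·35 - 142 = 68.
Quantity traded falls to 68. At Q = 68 the demand price is (218 - 68)/3 = 50 and the supply price is (142 + 68)/6 = 35.
Deadweight loss = ½ · (50 - 35) · (98 - 68) = ½ · 15 · 30 = 225.

225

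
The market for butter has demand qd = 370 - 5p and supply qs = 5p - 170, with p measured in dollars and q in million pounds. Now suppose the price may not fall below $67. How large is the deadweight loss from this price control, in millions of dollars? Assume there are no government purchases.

In a free market, 370 - 5p = 5p - 170 gives the equilibrium p* = 54, q* = 100.
The floor of 67 is above the equilibrium price 54, so it binds.
At p = 67: qd = 370 - 5·67 = 35 and qs = 5·67 - 170 = 165.
Quantity traded falls to 35. At q = 35 the demand price is (370 - 35)/5 = 67 and the supply price is (170 + 35)/5 = 41.
Deadweight loss = ½ · (67 - 41) · (100 - 35) = ½ · 26 · 65 = 845.

845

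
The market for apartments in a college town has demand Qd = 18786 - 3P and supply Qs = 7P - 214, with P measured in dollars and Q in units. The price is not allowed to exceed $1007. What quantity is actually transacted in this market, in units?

6835

In a free market, 18786 - 3P = 7P - 214 gives the equilibrium P* = 1900, Q* = 13086.
The ceiling of 1007 is below the equilibrium price 1900, so it binds.
At P = 1007: Qd = 18786 - 3·1007 = 15765 and Qs = 7·1007 - 214 = 6835.
The quantity actually transacted is the short side, supply: 6835.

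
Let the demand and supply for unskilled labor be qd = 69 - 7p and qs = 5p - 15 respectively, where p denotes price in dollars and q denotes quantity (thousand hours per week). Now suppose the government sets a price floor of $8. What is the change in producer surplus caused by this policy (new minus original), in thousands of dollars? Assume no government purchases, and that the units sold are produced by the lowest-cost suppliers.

8.1

Setting quantity demanded equal to quantity supplied, 69 - 7p = 5p - 15, gives p* = 7 and q* = 20.
The floor of 8 is above the equilibrium price 7, so it binds.
At p = 8: qd = 69 - 7·8 = 13 and qs = 5·8 - 15 = 25.
Producer surplus without the control is ½ · (7 - 3) · 20 = 40.
With the floor, 13 units are sold at 8. The supply price at q = 13 is 5.6, so PS = ½ · [(8 - 3) + (8 - 5.6)] · 13 = 48.1.
Change in producer surplus = 48.1 - 40 = 8.1.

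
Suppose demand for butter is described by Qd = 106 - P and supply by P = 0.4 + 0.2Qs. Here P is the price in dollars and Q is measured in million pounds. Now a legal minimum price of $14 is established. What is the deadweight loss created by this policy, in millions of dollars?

Rearranging supply gives Qs = 5P - 2. Equilibrium: 106 - P = 5P - 2, so 108 = 6P and P* = 18, Q* = 88.
Since 14 is below P* = 18, the floor does not bind and the free-market outcome prevails.
Since the control does not bind, no trades are prevented and deadweight loss is zero.

0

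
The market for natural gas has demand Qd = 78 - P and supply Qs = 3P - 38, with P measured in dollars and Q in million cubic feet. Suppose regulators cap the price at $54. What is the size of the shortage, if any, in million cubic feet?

Setting quantity demanded equal to quantity supplied, 78 - P = 3P - 38, gives P* = 29 and Q* = 49.
The ceiling of 54 is above the equilibrium price 29, so it is not binding; the market clears at P* = 29, Q* = 49.
Since the control does not bind, there is no shortage.

0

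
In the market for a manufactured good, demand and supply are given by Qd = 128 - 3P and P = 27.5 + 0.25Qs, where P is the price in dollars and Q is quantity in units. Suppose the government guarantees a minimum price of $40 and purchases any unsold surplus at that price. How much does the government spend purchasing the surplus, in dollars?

Rearranging supply gives Qs = 4P - 110. Equilibrium: 128 - 3P = 4P - 110, so 238 = 7P and P* = 34, Q* = 26.
The floor of 40 is above the equilibrium price 34, so it binds.
At P = 40: Qd = 128 - 3·40 = 8 and Qs = 4·40 - 110 = 50.
Surplus = Qs - Qd = 42.
Government expenditure = surplus × support price = 42 × 40 = 1680.

1680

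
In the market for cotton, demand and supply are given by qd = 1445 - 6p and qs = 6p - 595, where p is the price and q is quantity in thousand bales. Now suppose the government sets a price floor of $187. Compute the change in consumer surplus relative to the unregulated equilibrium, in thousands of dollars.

Setting quantity demanded equal to quantity supplied, 1445 - 6p = 6p - 595, gives p* = 170 and q* = 425.
Since 187 > 170, the floor is binding.
At p = 187: qd = 1445 - 6·187 = 323 and qs = 6·187 - 595 = 527.
Consumer surplus without the control is ½ · (1445/6 - 170) · 425 = 180625/12.
With the floor, consumers buy 323 units at 187, so CS = ½ · (1445/6 - 187) · 323 = 104329/12.
Change in consumer surplus = 104329/12 - 180625/12 = -6358.

-6358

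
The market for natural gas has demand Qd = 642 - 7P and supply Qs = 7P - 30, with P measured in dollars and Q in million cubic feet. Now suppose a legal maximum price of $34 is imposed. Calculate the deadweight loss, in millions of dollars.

1372

Equilibrium: 642 - 7P = 7P - 30, so 672 = 14P and P* = 48, Q* = 306.
Since 34 < 48, the ceiling is binding.
At P = 34: Qd = 642 - 7·34 = 404 and Qs = 7·34 - 30 = 208.
Quantity traded falls to 208. At Q = 208 the demand price is (642 - 208)/7 = 62 and the supply price is (30 + 208)/7 = 34.
Deadweight loss = ½ · (62 - 34) · (306 - 208) = ½ · 28 · 98 = 1372.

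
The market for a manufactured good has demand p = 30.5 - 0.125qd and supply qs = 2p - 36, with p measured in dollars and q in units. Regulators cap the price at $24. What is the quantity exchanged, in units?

Rearranging demand gives qd = 244 - 8p. Equilibrium: 244 - 8p = 2p - 36, so 280 = 10p and p* = 28, q* = 20.
Since 24 < 28, the ceiling is binding.
At p = 24: qd = 244 - 8·24 = 52 and qs = 2·24 - 36 = 12.
The quantity actually transacted is the short side, supply: 12.

12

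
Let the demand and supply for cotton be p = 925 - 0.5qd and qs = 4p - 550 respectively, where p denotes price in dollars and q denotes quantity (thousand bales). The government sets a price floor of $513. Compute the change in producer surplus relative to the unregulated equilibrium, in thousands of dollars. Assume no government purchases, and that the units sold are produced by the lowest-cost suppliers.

86727.5

Rearranging demand gives qd = 1850 - 2p. In a free market, 1850 - 2p = 4p - 550 gives the equilibrium p* = 400, q* = 1050.
The floor of 513 is above the equilibrium price 400, so it binds.
At p = 513: qd = 1850 - 2·513 = 824 and qs = 4·513 - 550 = 1502.
Producer surplus without the control is ½ · (400 - 137.5) · 1050 = 137812.5.
With the floor, 824 units are sold at 513. The supply price at q = 824 is 343.5, so PS = ½ · [(513 - 137.5) + (513 - 343.5)] · 824 = 224540.
Change in producer surplus = 224540 - 137812.5 = 86727.5.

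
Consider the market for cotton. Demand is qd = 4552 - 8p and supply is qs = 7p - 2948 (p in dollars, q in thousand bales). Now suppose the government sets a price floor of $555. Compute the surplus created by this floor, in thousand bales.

825

Setting quantity demanded equal to quantity supplied, 4552 - 8p = 7p - 2948, gives p* = 500 and q* = 552.
Since 555 > 500, the floor is binding.
At p = 555: qd = 4552 - 8·555 = 112 and qs = 7·555 - 2948 = 937.
Surplus = qs - qd = 937 - 112 = 825.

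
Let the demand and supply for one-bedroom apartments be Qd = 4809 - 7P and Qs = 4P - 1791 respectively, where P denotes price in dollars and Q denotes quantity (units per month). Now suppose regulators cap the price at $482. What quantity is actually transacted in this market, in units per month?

137

In a free market, 4809 - 7P = 4P - 1791 gives the equilibrium P* = 600, Q* = 609.
Because the ceiling (482) lies below the market-clearing price, it is binding.
At P = 482: Qd = 4809 - 7·482 = 1435 and Qs = 4·482 - 1791 = 137.
The quantity actually transacted is the short side, supply: 137.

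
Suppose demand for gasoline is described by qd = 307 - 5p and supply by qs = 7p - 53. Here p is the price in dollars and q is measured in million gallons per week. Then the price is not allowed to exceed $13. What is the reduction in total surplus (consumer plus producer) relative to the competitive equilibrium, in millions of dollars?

2427.6

In a free market, 307 - 5p = 7p - 53 gives the equilibrium p* = 30, q* = 157.
Because the ceiling (13) lies below the market-clearing price, it is binding.
At p = 13: qd = 307 - 5·13 = 242 and qs = 7·13 - 53 = 38.
Quantity traded falls to 38. At q = 38 the demand price is (307 - 38)/5 = 53.8 and the supply price is (53 + 38)/7 = 13.
Deadweight loss = ½ · (53.8 - 13) · (157 - 38) = ½ · 40.8 · 119 = 2427.6.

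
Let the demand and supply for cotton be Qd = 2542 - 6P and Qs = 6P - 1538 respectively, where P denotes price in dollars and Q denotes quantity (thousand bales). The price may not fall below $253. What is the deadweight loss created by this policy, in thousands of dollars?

Without the control the market clears where 2542 - 6P = 6P - 1538, i.e. P* = 340 and Q* = 502.
Since 253 is below P* = 340, the floor does not bind and the free-market outcome prevails.
Since the control does not bind, no trades are prevented and deadweight loss is zero.

0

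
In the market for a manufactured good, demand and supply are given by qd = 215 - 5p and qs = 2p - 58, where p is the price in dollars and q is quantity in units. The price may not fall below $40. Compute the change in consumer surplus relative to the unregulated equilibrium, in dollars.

-17.5

In a free market, 215 - 5p = 2p - 58 gives the equilibrium p* = 39, q* = 20.
Since 40 > 39, the floor is binding.
At p = 40: qd = 215 - 5·40 = 15 and qs = 2·40 - 58 = 22.
Consumer surplus without the control is ½ · (43 - 39) · 20 = 40.
With the floor, consumers buy 15 units at 40, so CS = ½ · (43 - 40) · 15 = 22.5.
Change in consumer surplus = 22.5 - 40 = -17.5.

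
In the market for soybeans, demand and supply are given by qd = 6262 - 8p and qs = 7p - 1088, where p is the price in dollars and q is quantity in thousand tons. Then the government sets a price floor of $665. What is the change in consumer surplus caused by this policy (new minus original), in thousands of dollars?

-287350

In a free market, 6262 - 8p = 7p - 1088 gives the equilibrium p* = 490, q* = 2342.
Because the floor (665) lies above the market-clearing price, it is binding.
At p = 665: qd = 6262 - 8·665 = 942 and qs = 7·665 - 1088 = 3567.
Consumer surplus without the control is ½ · (782.75 - 490) · 2342 = 342810.25.
With the floor, consumers buy 942 units at 665, so CS = ½ · (782.75 - 665) · 942 = 55460.25.
Change in consumer surplus = 55460.25 - 342810.25 = -287350.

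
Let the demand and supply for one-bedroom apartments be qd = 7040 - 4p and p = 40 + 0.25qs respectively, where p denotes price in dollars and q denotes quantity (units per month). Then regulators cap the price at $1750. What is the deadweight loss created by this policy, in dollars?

Rearranging supply gives qs = 4p - 160. In a free market, 7040 - 4p = 4p - 160 gives the equilibrium p* = 900, q* = 3440.
The ceiling of 1750 is above the equilibrium price 900, so it is not binding; the market clears at p* = 900, q* = 3440.
Since the control does not bind, no trades are prevented and deadweight loss is zero.

0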